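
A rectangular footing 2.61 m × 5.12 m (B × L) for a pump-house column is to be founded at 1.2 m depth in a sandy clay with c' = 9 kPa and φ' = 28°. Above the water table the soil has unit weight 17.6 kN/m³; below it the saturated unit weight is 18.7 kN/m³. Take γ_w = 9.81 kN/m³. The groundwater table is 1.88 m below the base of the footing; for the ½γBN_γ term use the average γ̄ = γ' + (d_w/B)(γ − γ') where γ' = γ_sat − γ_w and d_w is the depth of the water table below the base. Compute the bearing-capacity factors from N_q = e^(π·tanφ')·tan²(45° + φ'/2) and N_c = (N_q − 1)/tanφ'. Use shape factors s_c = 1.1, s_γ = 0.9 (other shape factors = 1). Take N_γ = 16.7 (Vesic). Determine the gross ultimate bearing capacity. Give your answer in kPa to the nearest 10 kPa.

tan28° = 0.5317, so N_q = e^(π×0.5317)·tan²(59°) = 5.314 × 2.77 = 14.72.
N_c = (14.72 − 1)/tan28° = 25.8.
Effective surcharge at the founding depth q = γ·D_f = 17.6 × 1.2 = 21.12 kPa.
With d_w = 1.88 m < B, γ̄ = 8.89 + (1.88/2.61) × (17.6 − 8.89) = 15.164 kN/m³.
q_ult = c·N_c·s_c + q·N_q + 0.5·γ·B·N_γ·s_γ
     = 9 × 25.803 × 1.1 + 21.12 × 14.72 + 0.5 × 15.164 × 2.61 × 16.7 × 0.9
     = 255.45 + 310.88 + 297.43 = 863.76 kPa.

q_ult ≈ 860 kPa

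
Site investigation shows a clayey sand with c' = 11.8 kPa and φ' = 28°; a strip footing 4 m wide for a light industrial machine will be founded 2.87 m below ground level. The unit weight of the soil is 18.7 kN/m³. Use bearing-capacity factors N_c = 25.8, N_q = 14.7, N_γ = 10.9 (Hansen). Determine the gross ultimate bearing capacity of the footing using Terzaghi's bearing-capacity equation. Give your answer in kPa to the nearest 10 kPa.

q_ult ≈ 1500 kPa

q = γ·D_f = 18.7 × 2.87 = 53.669 kPa.
c·N_c = 11.8 × 25.8 = 304.44 kPa
q·N_q = 53.669 × 14.7 = 788.93 kPa
0.5·γ·B·N_γ = 0.5 × 18.7 × 4 × 10.9 = 407.66 kPa
q_ult = 304.44 + 788.93 + 407.66 = 1501 kPa.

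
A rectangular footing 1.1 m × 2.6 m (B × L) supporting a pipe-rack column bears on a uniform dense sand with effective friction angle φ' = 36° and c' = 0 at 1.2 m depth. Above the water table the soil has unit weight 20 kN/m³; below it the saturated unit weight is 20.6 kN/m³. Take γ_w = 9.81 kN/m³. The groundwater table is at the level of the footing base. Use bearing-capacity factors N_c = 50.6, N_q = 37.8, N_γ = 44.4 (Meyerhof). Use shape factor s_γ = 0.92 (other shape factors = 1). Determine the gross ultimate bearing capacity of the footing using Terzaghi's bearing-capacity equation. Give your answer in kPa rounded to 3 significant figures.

q_ult ≈ 1150 kPa

q = γ·D_f = 20 × 1.2 = 24 kPa.
For the ½γBN_γ term take γ' = 20.6 − 9.81 = 10.79 kN/m³ (soil below base is submerged).
q·N_q = 24 × 37.8 = 907.2 kPa
0.5·γ·B·N_γ·s_γ = 0.5 × 10.79 × 1.1 × 44.4 × 0.92 = 242.41 kPa
q_ult = 907.2 + 242.41 = 1149.6 kPa.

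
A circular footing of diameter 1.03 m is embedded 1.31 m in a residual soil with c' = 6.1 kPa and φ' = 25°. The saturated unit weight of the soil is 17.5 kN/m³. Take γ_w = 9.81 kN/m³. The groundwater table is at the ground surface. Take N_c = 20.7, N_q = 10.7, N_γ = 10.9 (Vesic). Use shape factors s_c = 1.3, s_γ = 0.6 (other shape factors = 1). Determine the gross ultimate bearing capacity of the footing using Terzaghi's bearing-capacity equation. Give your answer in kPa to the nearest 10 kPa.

q_ult ≈ 300 kPa

With the water table at the surface the whole profile is submerged: γ' = 17.5 − 9.81 = 7.69 kN/m³, so q = γ'·D_f = 10.074 kPa; the same γ' applies in the ½γBN_γ term.
q_ult = c·N_c·s_c + q·N_q + 0.5·γ·B·N_γ·s_γ
     = 6.1 × 20.7 × 1.3 + 10.074 × 10.7 + 0.5 × 7.69 × 1.03 × 10.9 × 0.6
     = 164.15 + 107.79 + 25.901 = 297.84 kPa.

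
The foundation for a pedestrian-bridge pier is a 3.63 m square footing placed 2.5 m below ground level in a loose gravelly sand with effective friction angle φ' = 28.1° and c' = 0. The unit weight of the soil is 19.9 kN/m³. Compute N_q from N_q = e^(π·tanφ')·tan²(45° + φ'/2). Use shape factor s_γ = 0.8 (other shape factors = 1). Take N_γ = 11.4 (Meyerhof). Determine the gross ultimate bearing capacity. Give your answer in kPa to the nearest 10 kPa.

q_ult ≈ 1070 kPa

tan28.1° = 0.534, so N_q = e^(π×0.534)·tan²(59.05°) = 5.352 × 2.781 = 14.88.
Overburden at base level: q = 19.9 × 2.5 = 49.75 kPa.
Surcharge term q·N_q = 49.75 × 14.883 = 740.41 kPa; self-weight term 0.5·γ·B·N_γ·s_γ = 0.5 × 19.9 × 3.63 × 11.4 × 0.8 = 329.4 kPa.
q_ult = 740.41 + 329.4 = 1069.8 kPa.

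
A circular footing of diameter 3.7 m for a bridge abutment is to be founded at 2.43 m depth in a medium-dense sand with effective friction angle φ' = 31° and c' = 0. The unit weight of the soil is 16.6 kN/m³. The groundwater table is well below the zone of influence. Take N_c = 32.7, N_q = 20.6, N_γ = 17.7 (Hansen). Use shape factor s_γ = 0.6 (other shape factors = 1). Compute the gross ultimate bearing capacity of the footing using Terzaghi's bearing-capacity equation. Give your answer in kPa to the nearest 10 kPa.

Overburden at base level: q = 16.6 × 2.43 = 40.338 kPa.
Surcharge term q·N_q = 40.338 × 20.6 = 830.96 kPa; self-weight term 0.5·γ·B·N_γ·s_γ = 0.5 × 16.6 × 3.7 × 17.7 × 0.6 = 326.14 kPa.
q_ult = 830.96 + 326.14 = 1157.1 kPa.

q_ult ≈ 1160 kPa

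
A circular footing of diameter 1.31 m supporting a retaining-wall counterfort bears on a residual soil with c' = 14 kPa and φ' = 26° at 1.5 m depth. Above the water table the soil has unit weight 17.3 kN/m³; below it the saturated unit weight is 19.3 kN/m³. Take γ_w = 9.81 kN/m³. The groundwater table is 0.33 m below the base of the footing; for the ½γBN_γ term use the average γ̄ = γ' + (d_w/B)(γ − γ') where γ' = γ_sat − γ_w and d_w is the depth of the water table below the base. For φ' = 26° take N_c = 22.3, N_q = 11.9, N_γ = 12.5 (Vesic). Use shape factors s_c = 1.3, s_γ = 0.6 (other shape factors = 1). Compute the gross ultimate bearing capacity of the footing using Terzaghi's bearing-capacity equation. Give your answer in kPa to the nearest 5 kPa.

q = γ·D_f = 17.3 × 1.5 = 25.95 kPa.
γ' = 9.49 kN/m³; averaging over the depth B below the base, γ̄ = γ' + (d_w/B)(γ − γ') = 11.457 kN/m³.
c·N_c·s_c = 14 × 22.3 × 1.3 = 405.86 kPa
q·N_q = 25.95 × 11.9 = 308.81 kPa
0.5·γ·B·N_γ·s_γ = 0.5 × 11.457 × 1.31 × 12.5 × 0.6 = 56.285 kPa
q_ult = 405.86 + 308.81 + 56.285 = 770.95 kPa.

q_ult ≈ 770 kPa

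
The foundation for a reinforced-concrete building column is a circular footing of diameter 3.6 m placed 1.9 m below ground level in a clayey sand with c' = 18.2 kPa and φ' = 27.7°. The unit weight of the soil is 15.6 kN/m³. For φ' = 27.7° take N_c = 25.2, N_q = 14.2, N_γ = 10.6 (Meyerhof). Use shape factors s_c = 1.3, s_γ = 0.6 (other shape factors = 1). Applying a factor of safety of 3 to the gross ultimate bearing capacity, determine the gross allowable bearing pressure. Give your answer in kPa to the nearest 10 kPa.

q_all ≈ 400 kPa

Effective surcharge at the founding depth q = γ·D_f = 15.6 × 1.9 = 29.64 kPa.
q_ult = c·N_c·s_c + q·N_q + 0.5·γ·B·N_γ·s_γ
     = 18.2 × 25.2 × 1.3 + 29.64 × 14.2 + 0.5 × 15.6 × 3.6 × 10.6 × 0.6
     = 596.23 + 420.89 + 178.59 = 1195.7 kPa.
q_all = q_ult / FS = 1195.7 / 3 = 398.57 kPa.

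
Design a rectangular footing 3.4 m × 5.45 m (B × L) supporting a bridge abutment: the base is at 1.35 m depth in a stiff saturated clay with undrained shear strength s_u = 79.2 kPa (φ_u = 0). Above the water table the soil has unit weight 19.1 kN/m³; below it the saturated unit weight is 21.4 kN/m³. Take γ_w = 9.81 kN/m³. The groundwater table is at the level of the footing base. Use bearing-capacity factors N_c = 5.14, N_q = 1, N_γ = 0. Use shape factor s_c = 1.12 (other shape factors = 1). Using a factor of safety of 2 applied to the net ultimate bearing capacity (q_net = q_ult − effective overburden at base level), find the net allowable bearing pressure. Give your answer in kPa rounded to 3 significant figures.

Effective surcharge at the founding depth q = γ·D_f = 19.1 × 1.35 = 25.785 kPa.
q_ult = c·N_c·s_c + q·N_q
     = 79.2 × 5.14 × 1.12 + 25.785 × 1
     = 455.94 + 25.785 = 481.72 kPa.
Net ultimate: q_net = 481.72 − 25.785 = 455.94 kPa.
q_all(net) = 455.94 / 2 = 227.97 kPa.

q_all(net) ≈ 228 kPa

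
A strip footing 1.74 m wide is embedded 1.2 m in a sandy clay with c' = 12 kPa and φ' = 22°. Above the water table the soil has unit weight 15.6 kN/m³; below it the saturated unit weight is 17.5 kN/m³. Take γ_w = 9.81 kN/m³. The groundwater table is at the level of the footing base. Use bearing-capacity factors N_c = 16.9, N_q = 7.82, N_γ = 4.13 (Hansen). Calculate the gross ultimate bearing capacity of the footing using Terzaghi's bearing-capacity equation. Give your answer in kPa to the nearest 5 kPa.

q_ult ≈ 375 kPa

Effective surcharge at the founding depth q = γ·D_f = 15.6 × 1.2 = 18.72 kPa.
The water table coincides with the base, so in the self-weight term γ → γ' = 7.69 kN/m³.
q_ult = c·N_c + q·N_q + 0.5·γ·B·N_γ
     = 12 × 16.9 + 18.72 × 7.82 + 0.5 × 7.69 × 1.74 × 4.13
     = 202.8 + 146.39 + 27.631 = 376.82 kPa.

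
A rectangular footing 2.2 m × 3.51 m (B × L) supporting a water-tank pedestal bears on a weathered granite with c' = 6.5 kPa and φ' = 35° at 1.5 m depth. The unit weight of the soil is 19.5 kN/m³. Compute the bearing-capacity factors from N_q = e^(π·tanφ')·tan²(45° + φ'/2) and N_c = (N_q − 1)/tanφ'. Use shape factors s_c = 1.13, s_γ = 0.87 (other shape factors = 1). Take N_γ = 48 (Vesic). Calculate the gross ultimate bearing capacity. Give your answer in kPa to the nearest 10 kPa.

q_ult ≈ 2210 kPa

tan35° = 0.7002, so N_q = e^(π×0.7002)·tan²(62.5°) = 9.023 × 3.69 = 33.3.
N_c = (33.3 − 1)/tan35° = 46.12.
q = γ·D_f = 19.5 × 1.5 = 29.25 kPa.
c·N_c·s_c = 6.5 × 46.124 × 1.13 = 338.78 kPa
q·N_q = 29.25 × 33.296 = 973.91 kPa
0.5·γ·B·N_γ·s_γ = 0.5 × 19.5 × 2.2 × 48 × 0.87 = 895.75 kPa
q_ult = 338.78 + 973.91 + 895.75 = 2208.4 kPa.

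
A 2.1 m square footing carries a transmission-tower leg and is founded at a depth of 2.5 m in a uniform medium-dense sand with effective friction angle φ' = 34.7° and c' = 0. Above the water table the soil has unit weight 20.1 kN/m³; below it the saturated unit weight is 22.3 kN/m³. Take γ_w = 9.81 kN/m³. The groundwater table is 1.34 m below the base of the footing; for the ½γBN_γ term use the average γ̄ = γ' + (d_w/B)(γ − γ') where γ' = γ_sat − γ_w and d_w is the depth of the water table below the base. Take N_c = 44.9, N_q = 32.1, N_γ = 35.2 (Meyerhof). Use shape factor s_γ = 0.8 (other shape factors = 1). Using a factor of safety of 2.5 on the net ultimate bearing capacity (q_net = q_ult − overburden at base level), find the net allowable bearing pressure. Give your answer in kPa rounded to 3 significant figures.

q_all(net) ≈ 830 kPa

Effective surcharge at the founding depth q = γ·D_f = 20.1 × 2.5 = 50.25 kPa.
With d_w = 1.34 m < B, γ̄ = 12.49 + (1.34/2.1) × (20.1 − 12.49) = 17.346 kN/m³.
q_ult = q·N_q + 0.5·γ·B·N_γ·s_γ
     = 50.25 × 32.1 + 0.5 × 17.346 × 2.1 × 35.2 × 0.8
     = 1613 + 512.88 = 2125.9 kPa.
q_net = 2125.9 − 50.25 = 2075.7 kPa.
q_all(net) = 2075.7 / 2.5 = 830.26 kPa.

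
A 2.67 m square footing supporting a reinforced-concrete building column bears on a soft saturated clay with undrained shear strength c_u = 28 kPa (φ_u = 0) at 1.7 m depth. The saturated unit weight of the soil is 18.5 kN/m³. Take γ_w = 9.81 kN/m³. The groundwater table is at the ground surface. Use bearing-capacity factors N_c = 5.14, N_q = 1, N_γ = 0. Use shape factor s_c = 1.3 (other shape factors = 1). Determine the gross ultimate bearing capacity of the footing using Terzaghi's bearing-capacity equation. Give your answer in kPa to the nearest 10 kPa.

γ' = 18.5 − 9.81 = 8.69 kN/m³ (submerged throughout). q = 8.69 × 1.7 = 14.773 kPa.
c·N_c·s_c = 28 × 5.14 × 1.3 = 187.1 kPa
q·N_q = 14.773 × 1 = 14.773 kPa
q_ult = 187.1 + 14.773 = 201.87 kPa.

q_ult ≈ 200 kPa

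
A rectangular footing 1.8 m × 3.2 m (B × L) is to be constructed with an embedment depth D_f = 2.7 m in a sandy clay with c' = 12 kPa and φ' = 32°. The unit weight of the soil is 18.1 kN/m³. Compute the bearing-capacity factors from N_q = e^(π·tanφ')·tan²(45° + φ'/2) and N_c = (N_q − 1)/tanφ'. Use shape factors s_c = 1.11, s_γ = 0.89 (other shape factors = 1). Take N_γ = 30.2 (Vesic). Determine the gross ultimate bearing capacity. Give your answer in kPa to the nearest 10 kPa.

tan32° = 0.6249, so N_q = e^(π×0.6249)·tan²(61°) = 7.121 × 3.255 = 23.18.
N_c = (23.18 − 1)/tan32° = 35.49.
Overburden at base level: q = 18.1 × 2.7 = 48.87 kPa.
Cohesion term c·N_c·s_c = 12 × 35.49 × 1.11 = 472.73 kPa; surcharge term q·N_q = 48.87 × 23.177 = 1132.6 kPa; self-weight term 0.5·γ·B·N_γ·s_γ = 0.5 × 18.1 × 1.8 × 30.2 × 0.89 = 437.84 kPa.
q_ult = 472.73 + 1132.6 + 437.84 = 2043.2 kPa.

q_ult ≈ 2040 kPa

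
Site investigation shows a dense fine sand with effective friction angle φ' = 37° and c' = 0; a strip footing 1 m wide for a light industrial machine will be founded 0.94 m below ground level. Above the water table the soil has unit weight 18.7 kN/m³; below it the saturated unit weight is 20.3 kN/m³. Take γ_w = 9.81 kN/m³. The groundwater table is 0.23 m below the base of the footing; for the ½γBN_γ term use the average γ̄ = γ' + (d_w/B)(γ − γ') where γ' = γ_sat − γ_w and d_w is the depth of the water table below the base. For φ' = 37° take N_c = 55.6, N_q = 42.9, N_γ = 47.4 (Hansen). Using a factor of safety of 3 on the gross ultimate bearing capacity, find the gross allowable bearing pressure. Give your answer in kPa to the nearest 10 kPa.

Effective surcharge at the founding depth q = γ·D_f = 18.7 × 0.94 = 17.578 kPa.
With d_w = 0.23 m < B, γ̄ = 10.49 + (0.23/1) × (18.7 − 10.49) = 12.378 kN/m³.
q_ult = q·N_q + 0.5·γ·B·N_γ
     = 17.578 × 42.9 + 0.5 × 12.378 × 1 × 47.4
     = 754.1 + 293.37 = 1047.5 kPa.
q_all = 1047.5 / 3 = 349.15 kPa.

q_all ≈ 350 kPa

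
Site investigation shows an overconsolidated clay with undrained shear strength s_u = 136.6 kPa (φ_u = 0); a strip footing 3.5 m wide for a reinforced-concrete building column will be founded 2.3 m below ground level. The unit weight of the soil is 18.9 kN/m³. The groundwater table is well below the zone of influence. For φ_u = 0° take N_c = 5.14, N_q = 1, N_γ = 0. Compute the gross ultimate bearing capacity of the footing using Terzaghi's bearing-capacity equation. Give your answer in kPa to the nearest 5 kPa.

Overburden at base level: q = 18.9 × 2.3 = 43.47 kPa.
Cohesion term c·N_c = 136.6 × 5.14 = 702.12 kPa; surcharge term q·N_q = 43.47 × 1 = 43.47 kPa.
q_ult = 702.12 + 43.47 = 745.59 kPa.

q_ult ≈ 745 kPa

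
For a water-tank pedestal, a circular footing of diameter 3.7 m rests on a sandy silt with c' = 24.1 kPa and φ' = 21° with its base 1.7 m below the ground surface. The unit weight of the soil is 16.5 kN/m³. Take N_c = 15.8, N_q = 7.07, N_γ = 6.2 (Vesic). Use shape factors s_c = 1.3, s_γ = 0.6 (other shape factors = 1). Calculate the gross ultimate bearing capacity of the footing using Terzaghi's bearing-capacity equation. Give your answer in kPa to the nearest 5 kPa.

Overburden at base level: q = 16.5 × 1.7 = 28.05 kPa.
Cohesion term c·N_c·s_c = 24.1 × 15.8 × 1.3 = 495.01 kPa; surcharge term q·N_q = 28.05 × 7.07 = 198.31 kPa; self-weight term 0.5·γ·B·N_γ·s_γ = 0.5 × 16.5 × 3.7 × 6.2 × 0.6 = 113.55 kPa.
q_ult = 495.01 + 198.31 + 113.55 = 806.88 kPa.

q_ult ≈ 805 kPa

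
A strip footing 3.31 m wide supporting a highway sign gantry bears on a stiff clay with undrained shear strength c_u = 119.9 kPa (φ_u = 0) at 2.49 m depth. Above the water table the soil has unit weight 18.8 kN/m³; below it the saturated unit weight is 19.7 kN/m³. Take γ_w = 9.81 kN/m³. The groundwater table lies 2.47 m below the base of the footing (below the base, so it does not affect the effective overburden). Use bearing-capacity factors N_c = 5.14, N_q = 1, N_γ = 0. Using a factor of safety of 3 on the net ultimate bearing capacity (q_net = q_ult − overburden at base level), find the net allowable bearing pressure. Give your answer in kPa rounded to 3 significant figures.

q = γ·D_f = 18.8 × 2.49 = 46.812 kPa.
c·N_c = 119.9 × 5.14 = 616.29 kPa
q·N_q = 46.812 × 1 = 46.812 kPa
q_ult = 616.29 + 46.812 = 663.1 kPa.
q_net = 663.1 − 46.812 = 616.29 kPa.
q_all(net) = 616.29 / 3 = 205.43 kPa.

q_all(net) ≈ 205 kPa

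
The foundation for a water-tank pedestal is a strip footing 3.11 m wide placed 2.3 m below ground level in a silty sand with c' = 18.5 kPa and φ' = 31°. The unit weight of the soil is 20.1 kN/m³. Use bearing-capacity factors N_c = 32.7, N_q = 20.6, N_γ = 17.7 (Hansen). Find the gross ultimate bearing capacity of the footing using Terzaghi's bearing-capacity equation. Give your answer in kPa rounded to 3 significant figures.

q_ult ≈ 2110 kPa

Overburden at base level: q = 20.1 × 2.3 = 46.23 kPa.
Cohesion term c·N_c = 18.5 × 32.7 = 604.95 kPa; surcharge term q·N_q = 46.23 × 20.6 = 952.34 kPa; self-weight term 0.5·γ·B·N_γ = 0.5 × 20.1 × 3.11 × 17.7 = 553.22 kPa.
q_ult = 604.95 + 952.34 + 553.22 = 2110.5 kPa.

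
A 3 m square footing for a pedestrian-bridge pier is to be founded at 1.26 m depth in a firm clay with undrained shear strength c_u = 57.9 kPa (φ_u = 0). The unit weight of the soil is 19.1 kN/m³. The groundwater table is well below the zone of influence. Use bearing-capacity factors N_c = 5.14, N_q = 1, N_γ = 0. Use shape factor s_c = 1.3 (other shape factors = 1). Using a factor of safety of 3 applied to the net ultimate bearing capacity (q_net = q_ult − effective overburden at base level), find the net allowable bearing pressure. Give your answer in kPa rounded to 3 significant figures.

q_all(net) ≈ 129 kPa

Overburden at base level: q = 19.1 × 1.26 = 24.066 kPa.
Cohesion term c·N_c·s_c = 57.9 × 5.14 × 1.3 = 386.89 kPa; surcharge term q·N_q = 24.066 × 1 = 24.066 kPa.
q_ult = 386.89 + 24.066 = 410.95 kPa.
Net ultimate: q_net = 410.95 − 24.066 = 386.89 kPa.
q_all(net) = 386.89 / 3 = 128.96 kPa.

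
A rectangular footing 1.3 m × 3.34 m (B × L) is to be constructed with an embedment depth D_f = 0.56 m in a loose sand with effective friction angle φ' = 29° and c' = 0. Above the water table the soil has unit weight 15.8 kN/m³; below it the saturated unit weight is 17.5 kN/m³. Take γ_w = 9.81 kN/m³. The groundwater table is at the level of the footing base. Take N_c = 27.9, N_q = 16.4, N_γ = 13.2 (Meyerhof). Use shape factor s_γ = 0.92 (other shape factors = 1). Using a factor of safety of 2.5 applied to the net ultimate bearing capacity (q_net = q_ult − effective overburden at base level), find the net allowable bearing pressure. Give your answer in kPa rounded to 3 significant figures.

q_all(net) ≈ 78.8 kPa

Effective surcharge at the founding depth q = γ·D_f = 15.8 × 0.56 = 8.848 kPa.
The water table coincides with the base, so in the self-weight term γ → γ' = 7.69 kN/m³.
q_ult = q·N_q + 0.5·γ·B·N_γ·s_γ
     = 8.848 × 16.4 + 0.5 × 7.69 × 1.3 × 13.2 × 0.92
     = 145.11 + 60.702 = 205.81 kPa.
Net ultimate: q_net = 205.81 − 8.848 = 196.96 kPa.
q_all(net) = 196.96 / 2.5 = 78.784 kPa.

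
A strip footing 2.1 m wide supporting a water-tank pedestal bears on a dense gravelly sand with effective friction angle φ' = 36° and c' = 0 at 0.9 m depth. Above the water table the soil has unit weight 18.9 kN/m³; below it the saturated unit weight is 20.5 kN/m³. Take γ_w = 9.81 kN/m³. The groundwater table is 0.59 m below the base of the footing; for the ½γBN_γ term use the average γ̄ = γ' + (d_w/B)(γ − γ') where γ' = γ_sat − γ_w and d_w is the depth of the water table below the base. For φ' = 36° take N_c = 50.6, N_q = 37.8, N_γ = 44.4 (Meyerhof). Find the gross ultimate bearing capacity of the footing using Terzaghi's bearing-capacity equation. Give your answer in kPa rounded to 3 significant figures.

q_ult ≈ 1250 kPa

q = γ·D_f = 18.9 × 0.9 = 17.01 kPa.
γ' = 10.69 kN/m³; averaging over the depth B below the base, γ̄ = γ' + (d_w/B)(γ − γ') = 12.997 kN/m³.
q·N_q = 17.01 × 37.8 = 642.98 kPa
0.5·γ·B·N_γ = 0.5 × 12.997 × 2.1 × 44.4 = 605.9 kPa
q_ult = 642.98 + 605.9 = 1248.9 kPa.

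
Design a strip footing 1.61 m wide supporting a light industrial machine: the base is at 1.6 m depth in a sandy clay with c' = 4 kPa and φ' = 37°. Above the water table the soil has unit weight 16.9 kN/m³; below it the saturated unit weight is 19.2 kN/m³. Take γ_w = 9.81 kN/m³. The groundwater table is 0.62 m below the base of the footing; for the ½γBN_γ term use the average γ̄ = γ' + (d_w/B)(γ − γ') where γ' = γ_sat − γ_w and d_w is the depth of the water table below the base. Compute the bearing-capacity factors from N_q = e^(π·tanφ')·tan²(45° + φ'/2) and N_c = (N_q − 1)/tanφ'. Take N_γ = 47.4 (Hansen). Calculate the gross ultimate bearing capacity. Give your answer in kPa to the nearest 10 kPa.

tan37° = 0.7536, so N_q = e^(π×0.7536)·tan²(63.5°) = 10.669 × 4.023 = 42.92.
N_c = (42.92 − 1)/tan37° = 55.63.
q = γ·D_f = 16.9 × 1.6 = 27.04 kPa.
γ' = 9.39 kN/m³; averaging over the depth B below the base, γ̄ = γ' + (d_w/B)(γ − γ') = 12.282 kN/m³.
c·N_c = 4 × 55.63 = 222.52 kPa
q·N_q = 27.04 × 42.92 = 1160.6 kPa
0.5·γ·B·N_γ = 0.5 × 12.282 × 1.61 × 47.4 = 468.65 kPa
q_ult = 222.52 + 1160.6 + 468.65 = 1851.7 kPa.

q_ult ≈ 1850 kPa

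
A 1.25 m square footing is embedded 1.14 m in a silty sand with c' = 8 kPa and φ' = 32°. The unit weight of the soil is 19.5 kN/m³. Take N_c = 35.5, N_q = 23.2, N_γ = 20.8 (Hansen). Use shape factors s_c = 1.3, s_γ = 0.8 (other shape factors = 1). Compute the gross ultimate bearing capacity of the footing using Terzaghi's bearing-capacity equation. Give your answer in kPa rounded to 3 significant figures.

Effective surcharge at the founding depth q = γ·D_f = 19.5 × 1.14 = 22.23 kPa.
q_ult = c·N_c·s_c + q·N_q + 0.5·γ·B·N_γ·s_γ
     = 8 × 35.5 × 1.3 + 22.23 × 23.2 + 0.5 × 19.5 × 1.25 × 20.8 × 0.8
     = 369.2 + 515.74 + 202.8 = 1087.7 kPa.

q_ult ≈ 1090 kPa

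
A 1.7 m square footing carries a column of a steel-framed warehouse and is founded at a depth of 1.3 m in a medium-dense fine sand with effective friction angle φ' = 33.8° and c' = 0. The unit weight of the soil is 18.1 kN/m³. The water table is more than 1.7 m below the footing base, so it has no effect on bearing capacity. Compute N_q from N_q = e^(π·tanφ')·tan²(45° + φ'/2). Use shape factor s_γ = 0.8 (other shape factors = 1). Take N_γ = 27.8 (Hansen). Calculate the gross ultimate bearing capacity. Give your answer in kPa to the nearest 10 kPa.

tan33.8° = 0.6694, so N_q = e^(π×0.6694)·tan²(61.9°) = 8.192 × 3.508 = 28.73.
q = γ·D_f = 18.1 × 1.3 = 23.53 kPa.
q·N_q = 23.53 × 28.732 = 676.07 kPa
0.5·γ·B·N_γ·s_γ = 0.5 × 18.1 × 1.7 × 27.8 × 0.8 = 342.16 kPa
q_ult = 676.07 + 342.16 = 1018.2 kPa.

q_ult ≈ 1020 kPa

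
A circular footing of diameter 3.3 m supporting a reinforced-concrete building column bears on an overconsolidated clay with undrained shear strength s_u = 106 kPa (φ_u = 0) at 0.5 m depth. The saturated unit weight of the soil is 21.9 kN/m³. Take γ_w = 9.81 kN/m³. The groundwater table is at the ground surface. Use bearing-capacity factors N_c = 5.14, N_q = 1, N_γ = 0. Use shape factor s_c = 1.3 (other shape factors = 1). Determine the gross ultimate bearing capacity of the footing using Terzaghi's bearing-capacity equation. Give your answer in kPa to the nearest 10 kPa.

With the water table at the surface the whole profile is submerged: γ' = 21.9 − 9.81 = 12.09 kN/m³, so q = γ'·D_f = 6.045 kPa.
q_ult = c·N_c·s_c + q·N_q
     = 106 × 5.14 × 1.3 + 6.045 × 1
     = 708.29 + 6.045 = 714.34 kPa.

q_ult ≈ 710 kPa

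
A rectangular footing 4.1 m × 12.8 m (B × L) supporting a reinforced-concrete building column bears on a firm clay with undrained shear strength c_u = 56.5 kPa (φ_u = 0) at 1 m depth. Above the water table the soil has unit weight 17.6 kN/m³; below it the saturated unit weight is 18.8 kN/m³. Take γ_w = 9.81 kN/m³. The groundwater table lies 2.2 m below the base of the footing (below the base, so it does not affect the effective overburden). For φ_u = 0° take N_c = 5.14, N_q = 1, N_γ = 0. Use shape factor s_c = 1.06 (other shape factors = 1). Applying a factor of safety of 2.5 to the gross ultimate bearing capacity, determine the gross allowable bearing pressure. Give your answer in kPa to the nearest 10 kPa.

q_all ≈ 130 kPa

Overburden at base level: q = 17.6 × 1 = 17.6 kPa.
Cohesion term c·N_c·s_c = 56.5 × 5.14 × 1.06 = 307.83 kPa; surcharge term q·N_q = 17.6 × 1 = 17.6 kPa.
q_ult = 307.83 + 17.6 = 325.43 kPa.
q_all = q_ult / FS = 325.43 / 2.5 = 130.17 kPa.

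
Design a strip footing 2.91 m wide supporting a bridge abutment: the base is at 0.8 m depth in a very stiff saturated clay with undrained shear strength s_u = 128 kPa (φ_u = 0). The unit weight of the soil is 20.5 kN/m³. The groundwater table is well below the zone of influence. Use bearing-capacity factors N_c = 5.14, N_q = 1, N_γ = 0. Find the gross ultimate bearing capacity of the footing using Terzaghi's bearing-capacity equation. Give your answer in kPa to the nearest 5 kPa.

Effective surcharge at the founding depth q = γ·D_f = 20.5 × 0.8 = 16.4 kPa.
q_ult = c·N_c + q·N_q
     = 128 × 5.14 + 16.4 × 1
     = 657.92 + 16.4 = 674.32 kPa.

q_ult ≈ 675 kPa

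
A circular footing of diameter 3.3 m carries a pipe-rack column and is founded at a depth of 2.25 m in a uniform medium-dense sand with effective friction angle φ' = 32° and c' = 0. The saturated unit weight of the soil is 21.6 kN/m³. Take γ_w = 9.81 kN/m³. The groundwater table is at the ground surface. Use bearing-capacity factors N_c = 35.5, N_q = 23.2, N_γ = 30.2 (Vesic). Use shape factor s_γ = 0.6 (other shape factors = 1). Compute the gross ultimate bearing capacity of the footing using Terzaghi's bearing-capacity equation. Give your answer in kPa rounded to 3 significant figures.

Water table at ground surface, so effective unit weight γ' = 21.6 − 9.81 = 11.79 kN/m³ is used throughout; overburden q = 11.79 × 2.25 = 26.528 kPa; the same γ' applies in the ½γBN_γ term.
Surcharge term q·N_q = 26.528 × 23.2 = 615.44 kPa; self-weight term 0.5·γ·B·N_γ·s_γ = 0.5 × 11.79 × 3.3 × 30.2 × 0.6 = 352.5 kPa.
q_ult = 615.44 + 352.5 = 967.94 kPa.

q_ult ≈ 968 kPa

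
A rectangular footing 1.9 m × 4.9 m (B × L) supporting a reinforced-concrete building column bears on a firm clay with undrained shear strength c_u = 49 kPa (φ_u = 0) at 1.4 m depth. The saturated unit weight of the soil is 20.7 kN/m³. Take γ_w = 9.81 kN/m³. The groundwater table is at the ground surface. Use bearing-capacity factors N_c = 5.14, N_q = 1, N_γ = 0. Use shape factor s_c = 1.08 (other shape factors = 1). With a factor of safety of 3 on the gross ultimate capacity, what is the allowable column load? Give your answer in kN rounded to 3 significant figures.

P_all ≈ 891 kN

γ' = 20.7 − 9.81 = 10.89 kN/m³ (submerged throughout). q = 10.89 × 1.4 = 15.246 kPa.
c·N_c·s_c = 49 × 5.14 × 1.08 = 272.01 kPa
q·N_q = 15.246 × 1 = 15.246 kPa
q_ult = 272.01 + 15.246 = 287.25 kPa.
Gross allowable pressure q_all = 287.25 / 3 = 95.752 kPa.
Footing area = 9.31 m², so allowable column load = 95.752 × 9.31 = 891.45 kN.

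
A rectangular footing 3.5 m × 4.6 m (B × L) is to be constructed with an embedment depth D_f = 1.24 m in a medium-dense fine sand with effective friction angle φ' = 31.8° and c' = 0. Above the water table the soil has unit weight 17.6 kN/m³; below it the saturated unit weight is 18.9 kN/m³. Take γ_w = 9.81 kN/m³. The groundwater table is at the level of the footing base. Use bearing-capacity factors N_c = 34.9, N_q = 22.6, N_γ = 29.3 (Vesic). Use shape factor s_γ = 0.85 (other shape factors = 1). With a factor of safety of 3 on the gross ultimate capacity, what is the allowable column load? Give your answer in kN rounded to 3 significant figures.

P_all ≈ 4770 kN

Overburden at base level: q = 17.6 × 1.24 = 21.824 kPa.
Below the base the soil is submerged, so the ½γBN_γ term uses γ' = 18.9 − 9.81 = 9.09 kN/m³.
Surcharge term q·N_q = 21.824 × 22.6 = 493.22 kPa; self-weight term 0.5·γ·B·N_γ·s_γ = 0.5 × 9.09 × 3.5 × 29.3 × 0.85 = 396.18 kPa.
q_ult = 493.22 + 396.18 = 889.4 kPa.
Gross allowable pressure q_all = 889.4 / 3 = 296.47 kPa.
Footing area = 16.1 m², so allowable column load = 296.47 × 16.1 = 4773.1 kN.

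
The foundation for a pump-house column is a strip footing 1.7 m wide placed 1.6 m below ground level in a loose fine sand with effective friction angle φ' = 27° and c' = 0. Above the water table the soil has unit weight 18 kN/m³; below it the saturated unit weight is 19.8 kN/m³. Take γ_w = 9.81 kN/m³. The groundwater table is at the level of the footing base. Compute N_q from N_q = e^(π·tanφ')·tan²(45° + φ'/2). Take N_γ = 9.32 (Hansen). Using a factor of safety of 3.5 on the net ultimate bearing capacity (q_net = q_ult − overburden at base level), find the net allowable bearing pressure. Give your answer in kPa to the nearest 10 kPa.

N_q = e^(π·tan27°)·tan²(58.5°) = 13.2.
Overburden at base level: q = 18 × 1.6 = 28.8 kPa.
Below the base the soil is submerged, so the ½γBN_γ term uses γ' = 19.8 − 9.81 = 9.99 kN/m³.
Surcharge term q·N_q = 28.8 × 13.199 = 380.14 kPa; self-weight term 0.5·γ·B·N_γ = 0.5 × 9.99 × 1.7 × 9.32 = 79.141 kPa.
q_ult = 380.14 + 79.141 = 459.28 kPa.
q_net = 459.28 − 28.8 = 430.48 kPa.
q_all(net) = 430.48 / 3.5 = 122.99 kPa.

q_all(net) ≈ 120 kPa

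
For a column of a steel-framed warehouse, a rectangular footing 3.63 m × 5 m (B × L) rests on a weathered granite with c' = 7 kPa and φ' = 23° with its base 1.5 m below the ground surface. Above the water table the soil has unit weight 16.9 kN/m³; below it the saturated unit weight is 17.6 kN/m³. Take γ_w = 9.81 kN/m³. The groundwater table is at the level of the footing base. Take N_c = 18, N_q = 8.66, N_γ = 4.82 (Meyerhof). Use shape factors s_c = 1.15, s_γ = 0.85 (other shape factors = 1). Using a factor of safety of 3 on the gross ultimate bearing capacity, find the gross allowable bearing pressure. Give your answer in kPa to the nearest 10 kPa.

q_all ≈ 140 kPa

Effective surcharge at the founding depth q = γ·D_f = 16.9 × 1.5 = 25.35 kPa.
The water table coincides with the base, so in the self-weight term γ → γ' = 7.79 kN/m³.
q_ult = c·N_c·s_c + q·N_q + 0.5·γ·B·N_γ·s_γ
     = 7 × 18 × 1.15 + 25.35 × 8.66 + 0.5 × 7.79 × 3.63 × 4.82 × 0.85
     = 144.9 + 219.53 + 57.927 = 422.36 kPa.
q_all = 422.36 / 3 = 140.79 kPa.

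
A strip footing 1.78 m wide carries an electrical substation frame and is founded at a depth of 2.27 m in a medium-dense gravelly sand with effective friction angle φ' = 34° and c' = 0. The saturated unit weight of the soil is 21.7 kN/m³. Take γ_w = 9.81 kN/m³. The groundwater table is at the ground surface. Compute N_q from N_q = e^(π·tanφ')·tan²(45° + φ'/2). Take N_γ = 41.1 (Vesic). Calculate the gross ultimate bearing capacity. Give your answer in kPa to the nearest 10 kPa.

q_ult ≈ 1230 kPa

tan34° = 0.6745, so N_q = e^(π×0.6745)·tan²(62°) = 8.323 × 3.537 = 29.44.
Water table at ground surface, so effective unit weight γ' = 21.7 − 9.81 = 11.89 kN/m³ is used throughout; overburden q = 11.89 × 2.27 = 26.99 kPa; the same γ' applies in the ½γBN_γ term.
Surcharge term q·N_q = 26.99 × 29.44 = 794.59 kPa; self-weight term 0.5·γ·B·N_γ = 0.5 × 11.89 × 1.78 × 41.1 = 434.92 kPa.
q_ult = 794.59 + 434.92 = 1229.5 kPa.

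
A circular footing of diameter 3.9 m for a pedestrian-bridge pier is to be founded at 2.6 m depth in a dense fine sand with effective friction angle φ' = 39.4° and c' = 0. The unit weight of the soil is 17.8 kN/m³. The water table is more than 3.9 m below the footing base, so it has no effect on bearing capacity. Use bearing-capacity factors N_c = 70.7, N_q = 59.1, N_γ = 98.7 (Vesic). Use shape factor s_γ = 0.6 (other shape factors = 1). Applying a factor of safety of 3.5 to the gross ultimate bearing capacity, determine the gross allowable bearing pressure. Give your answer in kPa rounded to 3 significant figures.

q_all ≈ 1370 kPa

Overburden at base level: q = 17.8 × 2.6 = 46.28 kPa.
Surcharge term q·N_q = 46.28 × 59.1 = 2735.1 kPa; self-weight term 0.5·γ·B·N_γ·s_γ = 0.5 × 17.8 × 3.9 × 98.7 × 0.6 = 2055.5 kPa.
q_ult = 2735.1 + 2055.5 = 4790.7 kPa.
q_all = q_ult / FS = 4790.7 / 3.5 = 1368.8 kPa.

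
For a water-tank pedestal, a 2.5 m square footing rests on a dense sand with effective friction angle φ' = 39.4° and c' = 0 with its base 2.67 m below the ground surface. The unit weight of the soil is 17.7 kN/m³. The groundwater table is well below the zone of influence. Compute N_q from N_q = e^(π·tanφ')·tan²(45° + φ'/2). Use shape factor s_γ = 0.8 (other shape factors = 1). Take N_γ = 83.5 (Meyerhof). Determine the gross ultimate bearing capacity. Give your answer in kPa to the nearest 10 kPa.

q_ult ≈ 4270 kPa

tan39.4° = 0.8214, so N_q = e^(π×0.8214)·tan²(64.7°) = 13.204 × 4.475 = 59.09.
q = γ·D_f = 17.7 × 2.67 = 47.259 kPa.
q·N_q = 47.259 × 59.094 = 2792.7 kPa
0.5·γ·B·N_γ·s_γ = 0.5 × 17.7 × 2.5 × 83.5 × 0.8 = 1478 kPa
q_ult = 2792.7 + 1478 = 4270.7 kPa.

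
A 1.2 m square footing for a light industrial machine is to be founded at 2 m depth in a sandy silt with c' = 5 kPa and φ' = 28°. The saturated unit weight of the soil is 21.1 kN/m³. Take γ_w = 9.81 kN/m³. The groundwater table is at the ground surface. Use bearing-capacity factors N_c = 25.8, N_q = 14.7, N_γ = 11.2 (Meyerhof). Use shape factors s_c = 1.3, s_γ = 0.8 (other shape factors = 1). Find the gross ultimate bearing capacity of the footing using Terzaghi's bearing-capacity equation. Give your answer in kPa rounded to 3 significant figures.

γ' = 21.1 − 9.81 = 11.29 kN/m³ (submerged throughout). q = 11.29 × 2 = 22.58 kPa; the same γ' applies in the ½γBN_γ term.
c·N_c·s_c = 5 × 25.8 × 1.3 = 167.7 kPa
q·N_q = 22.58 × 14.7 = 331.93 kPa
0.5·γ·B·N_γ·s_γ = 0.5 × 11.29 × 1.2 × 11.2 × 0.8 = 60.695 kPa
q_ult = 167.7 + 331.93 + 60.695 = 560.32 kPa.

q_ult ≈ 560 kPa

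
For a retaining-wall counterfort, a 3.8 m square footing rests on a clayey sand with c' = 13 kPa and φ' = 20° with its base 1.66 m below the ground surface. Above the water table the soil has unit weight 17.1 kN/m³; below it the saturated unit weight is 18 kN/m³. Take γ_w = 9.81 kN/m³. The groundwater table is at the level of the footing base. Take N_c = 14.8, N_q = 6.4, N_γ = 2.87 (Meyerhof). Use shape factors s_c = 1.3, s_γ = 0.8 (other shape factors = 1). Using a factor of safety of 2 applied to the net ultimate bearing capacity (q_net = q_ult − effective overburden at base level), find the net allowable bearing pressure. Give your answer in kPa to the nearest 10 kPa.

Effective surcharge at the founding depth q = γ·D_f = 17.1 × 1.66 = 28.386 kPa.
The water table coincides with the base, so in the self-weight term γ → γ' = 8.19 kN/m³.
q_ult = c·N_c·s_c + q·N_q + 0.5·γ·B·N_γ·s_γ
     = 13 × 14.8 × 1.3 + 28.386 × 6.4 + 0.5 × 8.19 × 3.8 × 2.87 × 0.8
     = 250.12 + 181.67 + 35.728 = 467.52 kPa.
Net ultimate: q_net = 467.52 − 28.386 = 439.13 kPa.
q_all(net) = 439.13 / 2 = 219.57 kPa.

q_all(net) ≈ 220 kPa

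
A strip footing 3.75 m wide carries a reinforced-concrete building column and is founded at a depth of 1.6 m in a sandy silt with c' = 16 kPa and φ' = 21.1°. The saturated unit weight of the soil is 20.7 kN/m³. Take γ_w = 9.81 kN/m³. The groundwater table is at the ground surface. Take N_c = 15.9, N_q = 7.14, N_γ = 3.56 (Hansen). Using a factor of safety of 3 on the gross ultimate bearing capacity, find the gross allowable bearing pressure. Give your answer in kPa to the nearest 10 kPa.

q_all ≈ 150 kPa

Water table at ground surface, so effective unit weight γ' = 20.7 − 9.81 = 10.89 kN/m³ is used throughout; overburden q = 10.89 × 1.6 = 17.424 kPa; the same γ' applies in the ½γBN_γ term.
Cohesion term c·N_c = 16 × 15.9 = 254.4 kPa; surcharge term q·N_q = 17.424 × 7.14 = 124.41 kPa; self-weight term 0.5·γ·B·N_γ = 0.5 × 10.89 × 3.75 × 3.56 = 72.691 kPa.
q_ult = 254.4 + 124.41 + 72.691 = 451.5 kPa.
q_all = 451.5 / 3 = 150.5 kPa.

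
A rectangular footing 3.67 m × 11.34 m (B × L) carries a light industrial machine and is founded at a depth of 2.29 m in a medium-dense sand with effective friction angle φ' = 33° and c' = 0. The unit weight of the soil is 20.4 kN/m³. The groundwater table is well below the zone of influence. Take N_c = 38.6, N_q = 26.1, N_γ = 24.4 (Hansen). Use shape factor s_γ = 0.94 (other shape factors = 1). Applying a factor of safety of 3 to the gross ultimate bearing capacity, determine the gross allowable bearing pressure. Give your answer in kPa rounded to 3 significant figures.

Overburden at base level: q = 20.4 × 2.29 = 46.716 kPa.
Surcharge term q·N_q = 46.716 × 26.1 = 1219.3 kPa; self-weight term 0.5·γ·B·N_γ·s_γ = 0.5 × 20.4 × 3.67 × 24.4 × 0.94 = 858.59 kPa.
q_ult = 1219.3 + 858.59 = 2077.9 kPa.
q_all = q_ult / FS = 2077.9 / 3 = 692.62 kPa.

q_all ≈ 693 kPa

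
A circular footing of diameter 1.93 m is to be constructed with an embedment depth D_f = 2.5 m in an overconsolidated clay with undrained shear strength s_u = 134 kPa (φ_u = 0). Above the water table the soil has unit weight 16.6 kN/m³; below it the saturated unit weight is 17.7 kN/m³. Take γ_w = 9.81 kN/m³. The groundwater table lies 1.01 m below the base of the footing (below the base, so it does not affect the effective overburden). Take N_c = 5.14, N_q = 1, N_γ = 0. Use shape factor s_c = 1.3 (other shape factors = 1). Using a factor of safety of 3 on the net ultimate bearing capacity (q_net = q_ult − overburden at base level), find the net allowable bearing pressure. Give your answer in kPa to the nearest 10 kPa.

q_all(net) ≈ 300 kPa

q = γ·D_f = 16.6 × 2.5 = 41.5 kPa.
c·N_c·s_c = 134 × 5.14 × 1.3 = 895.39 kPa
q·N_q = 41.5 × 1 = 41.5 kPa
q_ult = 895.39 + 41.5 = 936.89 kPa.
q_net = 936.89 − 41.5 = 895.39 kPa.
q_all(net) = 895.39 / 3 = 298.46 kPa.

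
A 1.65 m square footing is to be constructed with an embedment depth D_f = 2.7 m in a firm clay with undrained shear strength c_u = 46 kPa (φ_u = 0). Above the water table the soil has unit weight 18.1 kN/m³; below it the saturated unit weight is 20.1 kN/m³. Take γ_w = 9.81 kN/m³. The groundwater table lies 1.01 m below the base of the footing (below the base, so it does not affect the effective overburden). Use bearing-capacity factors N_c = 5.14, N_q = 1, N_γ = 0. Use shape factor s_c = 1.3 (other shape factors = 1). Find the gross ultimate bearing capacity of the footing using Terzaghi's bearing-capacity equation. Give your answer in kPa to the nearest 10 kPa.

Effective surcharge at the founding depth q = γ·D_f = 18.1 × 2.7 = 48.87 kPa.
q_ult = c·N_c·s_c + q·N_q
     = 46 × 5.14 × 1.3 + 48.87 × 1
     = 307.37 + 48.87 = 356.24 kPa.

q_ult ≈ 360 kPa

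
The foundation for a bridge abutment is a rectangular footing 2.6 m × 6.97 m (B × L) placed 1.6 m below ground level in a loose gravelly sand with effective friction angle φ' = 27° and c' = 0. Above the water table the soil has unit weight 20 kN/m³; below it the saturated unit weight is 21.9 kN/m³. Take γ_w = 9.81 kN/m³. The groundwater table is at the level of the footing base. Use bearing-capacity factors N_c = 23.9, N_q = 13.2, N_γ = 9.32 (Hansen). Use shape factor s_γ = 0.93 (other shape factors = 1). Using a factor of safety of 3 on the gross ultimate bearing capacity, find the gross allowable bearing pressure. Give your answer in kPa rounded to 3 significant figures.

q_all ≈ 186 kPa

Overburden at base level: q = 20 × 1.6 = 32 kPa.
Below the base the soil is submerged, so the ½γBN_γ term uses γ' = 21.9 − 9.81 = 12.09 kN/m³.
Surcharge term q·N_q = 32 × 13.2 = 422.4 kPa; self-weight term 0.5·γ·B·N_γ·s_γ = 0.5 × 12.09 × 2.6 × 9.32 × 0.93 = 136.23 kPa.
q_ult = 422.4 + 136.23 = 558.63 kPa.
q_all = 558.63 / 3 = 186.21 kPa.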